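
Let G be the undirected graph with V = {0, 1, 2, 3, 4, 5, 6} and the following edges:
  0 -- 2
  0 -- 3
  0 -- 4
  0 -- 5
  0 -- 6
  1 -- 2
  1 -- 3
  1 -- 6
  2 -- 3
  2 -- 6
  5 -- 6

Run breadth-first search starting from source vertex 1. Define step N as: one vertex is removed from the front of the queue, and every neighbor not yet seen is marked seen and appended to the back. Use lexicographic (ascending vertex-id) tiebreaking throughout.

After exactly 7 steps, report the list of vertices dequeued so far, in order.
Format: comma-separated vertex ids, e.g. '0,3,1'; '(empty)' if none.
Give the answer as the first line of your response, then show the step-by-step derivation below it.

1,2,3,6,0,5,4

step 1: dequeue 1; queue=[2,3,6]; order=1
step 2: dequeue 2; queue=[3,6,0]; order=1,2
step 3: dequeue 3; queue=[6,0]; order=1,2,3
step 4: dequeue 6; queue=[0,5]; order=1,2,3,6
step 5: dequeue 0; queue=[5,4]; order=1,2,3,6,0
step 6: dequeue 5; queue=[4]; order=1,2,3,6,0,5
step 7: dequeue 4; queue=[(empty)]; order=1,2,3,6,0,5,4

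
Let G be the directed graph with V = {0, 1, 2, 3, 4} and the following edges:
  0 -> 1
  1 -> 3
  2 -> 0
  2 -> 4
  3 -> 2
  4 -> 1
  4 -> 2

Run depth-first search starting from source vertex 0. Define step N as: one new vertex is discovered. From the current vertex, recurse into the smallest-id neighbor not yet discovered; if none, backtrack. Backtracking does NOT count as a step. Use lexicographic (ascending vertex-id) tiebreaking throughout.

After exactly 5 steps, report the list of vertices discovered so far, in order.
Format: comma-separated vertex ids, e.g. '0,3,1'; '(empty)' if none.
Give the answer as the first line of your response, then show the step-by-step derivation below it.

0,1,3,2,4

step 1: discover 0; path=0; order=0
step 2: discover 1; path=0>1; order=0,1
step 3: discover 3; path=0>1>3; order=0,1,3
step 4: discover 2; path=0>1>3>2; order=0,1,3,2
step 5: discover 4; path=0>1>3>2>4; order=0,1,3,2,4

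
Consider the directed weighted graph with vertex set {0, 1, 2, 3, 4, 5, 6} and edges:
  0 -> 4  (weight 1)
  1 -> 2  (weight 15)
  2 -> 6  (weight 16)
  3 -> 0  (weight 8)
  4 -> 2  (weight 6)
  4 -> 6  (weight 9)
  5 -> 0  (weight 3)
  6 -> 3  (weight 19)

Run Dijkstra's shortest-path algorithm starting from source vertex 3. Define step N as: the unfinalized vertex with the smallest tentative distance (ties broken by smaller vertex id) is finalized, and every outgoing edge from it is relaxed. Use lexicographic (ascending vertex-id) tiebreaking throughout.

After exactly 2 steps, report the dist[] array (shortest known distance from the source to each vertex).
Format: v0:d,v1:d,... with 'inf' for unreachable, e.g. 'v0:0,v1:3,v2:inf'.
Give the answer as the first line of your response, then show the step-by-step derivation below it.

v0:8,v1:inf,v2:inf,v3:0,v4:9,v5:inf,v6:inf

step 1: dist = v0:8,v1:inf,v2:inf,v3:0,v4:inf,v5:inf,v6:inf
step 2: dist = v0:8,v1:inf,v2:inf,v3:0,v4:9,v5:inf,v6:inf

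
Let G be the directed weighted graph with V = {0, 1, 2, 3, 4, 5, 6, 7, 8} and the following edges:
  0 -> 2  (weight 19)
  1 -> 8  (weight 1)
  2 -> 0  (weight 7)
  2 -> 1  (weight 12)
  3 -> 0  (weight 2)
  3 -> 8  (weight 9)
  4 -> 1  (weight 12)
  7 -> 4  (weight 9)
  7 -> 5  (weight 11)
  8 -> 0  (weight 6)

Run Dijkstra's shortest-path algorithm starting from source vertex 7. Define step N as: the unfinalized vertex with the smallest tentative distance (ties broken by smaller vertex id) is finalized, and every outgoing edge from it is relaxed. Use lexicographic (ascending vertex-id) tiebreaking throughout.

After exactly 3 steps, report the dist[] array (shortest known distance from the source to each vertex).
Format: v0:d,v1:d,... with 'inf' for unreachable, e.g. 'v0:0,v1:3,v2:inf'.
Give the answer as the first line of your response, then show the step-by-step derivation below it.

v0:inf,v1:21,v2:inf,v3:inf,v4:9,v5:11,v6:inf,v7:0,v8:inf

step 1: dist = v0:inf,v1:inf,v2:inf,v3:inf,v4:9,v5:11,v6:inf,v7:0,v8:inf
step 2: dist = v0:inf,v1:21,v2:inf,v3:inf,v4:9,v5:11,v6:inf,v7:0,v8:inf
step 3: dist = v0:inf,v1:21,v2:inf,v3:inf,v4:9,v5:11,v6:inf,v7:0,v8:inf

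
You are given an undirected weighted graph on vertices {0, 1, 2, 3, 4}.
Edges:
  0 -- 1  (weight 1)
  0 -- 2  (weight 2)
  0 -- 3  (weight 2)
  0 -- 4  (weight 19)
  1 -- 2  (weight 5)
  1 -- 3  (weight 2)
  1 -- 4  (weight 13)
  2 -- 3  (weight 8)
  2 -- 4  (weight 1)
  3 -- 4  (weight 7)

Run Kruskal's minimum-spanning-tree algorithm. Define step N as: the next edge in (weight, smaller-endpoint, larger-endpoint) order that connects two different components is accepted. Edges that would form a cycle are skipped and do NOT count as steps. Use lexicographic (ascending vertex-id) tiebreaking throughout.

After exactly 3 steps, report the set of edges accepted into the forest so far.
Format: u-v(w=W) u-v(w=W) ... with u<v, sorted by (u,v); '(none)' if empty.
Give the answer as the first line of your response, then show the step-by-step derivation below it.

0-1(w=1) 0-2(w=2) 2-4(w=1)

step 1: add edge 0-1 (w=1); MST = {0-1(w=1)}
step 2: add edge 2-4 (w=1); MST = {0-1(w=1) 2-4(w=1)}
step 3: add edge 0-2 (w=2); MST = {0-1(w=1) 0-2(w=2) 2-4(w=1)}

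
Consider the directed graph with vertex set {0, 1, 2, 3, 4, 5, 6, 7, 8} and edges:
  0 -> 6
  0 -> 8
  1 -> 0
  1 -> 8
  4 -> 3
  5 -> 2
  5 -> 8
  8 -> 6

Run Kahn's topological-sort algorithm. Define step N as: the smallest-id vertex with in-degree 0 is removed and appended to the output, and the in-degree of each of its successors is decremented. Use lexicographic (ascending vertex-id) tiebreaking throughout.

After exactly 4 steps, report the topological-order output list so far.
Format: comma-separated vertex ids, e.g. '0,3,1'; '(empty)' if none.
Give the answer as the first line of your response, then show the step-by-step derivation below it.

1,0,4,3

step 1: output 1; order=[1]; indeg=(0,0,1,1,0,0,2,0,2)
step 2: output 0; order=[1,0]; indeg=(0,0,1,1,0,0,1,0,1)
step 3: output 4; order=[1,0,4]; indeg=(0,0,1,0,0,0,1,0,1)
step 4: output 3; order=[1,0,4,3]; indeg=(0,0,1,0,0,0,1,0,1)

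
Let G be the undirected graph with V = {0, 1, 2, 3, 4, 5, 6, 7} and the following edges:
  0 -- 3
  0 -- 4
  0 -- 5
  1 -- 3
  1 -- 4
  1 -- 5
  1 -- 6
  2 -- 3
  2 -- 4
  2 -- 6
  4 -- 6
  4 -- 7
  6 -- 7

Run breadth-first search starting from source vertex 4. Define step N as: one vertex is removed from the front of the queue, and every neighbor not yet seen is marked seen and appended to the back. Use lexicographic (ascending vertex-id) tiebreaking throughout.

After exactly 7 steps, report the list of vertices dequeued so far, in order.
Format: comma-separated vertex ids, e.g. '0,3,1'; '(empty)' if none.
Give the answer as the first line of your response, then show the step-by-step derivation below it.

4,0,1,2,6,7,3

step 1: dequeue 4; queue=[0,1,2,6,7]; order=4
step 2: dequeue 0; queue=[1,2,6,7,3,5]; order=4,0
step 3: dequeue 1; queue=[2,6,7,3,5]; order=4,0,1
step 4: dequeue 2; queue=[6,7,3,5]; order=4,0,1,2
step 5: dequeue 6; queue=[7,3,5]; order=4,0,1,2,6
step 6: dequeue 7; queue=[3,5]; order=4,0,1,2,6,7
step 7: dequeue 3; queue=[5]; order=4,0,1,2,6,7,3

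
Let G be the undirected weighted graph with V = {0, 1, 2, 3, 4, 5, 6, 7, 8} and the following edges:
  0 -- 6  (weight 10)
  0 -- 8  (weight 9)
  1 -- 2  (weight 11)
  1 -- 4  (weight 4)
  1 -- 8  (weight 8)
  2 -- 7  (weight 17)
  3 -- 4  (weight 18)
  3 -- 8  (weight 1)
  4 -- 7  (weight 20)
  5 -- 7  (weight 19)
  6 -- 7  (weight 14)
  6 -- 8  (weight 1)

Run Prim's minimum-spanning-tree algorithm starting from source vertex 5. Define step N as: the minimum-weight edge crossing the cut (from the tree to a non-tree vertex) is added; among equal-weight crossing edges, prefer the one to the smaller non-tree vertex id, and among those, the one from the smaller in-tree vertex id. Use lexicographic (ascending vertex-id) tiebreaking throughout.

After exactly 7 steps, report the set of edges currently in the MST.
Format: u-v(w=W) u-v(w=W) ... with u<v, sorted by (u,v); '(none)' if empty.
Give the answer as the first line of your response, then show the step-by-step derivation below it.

0-8(w=9) 1-4(w=4) 1-8(w=8) 3-8(w=1) 5-7(w=19) 6-7(w=14) 6-8(w=1)

step 1: add edge 5-7 (w=19); MST = {5-7(w=19)}
step 2: add edge 6-7 (w=14); MST = {5-7(w=19) 6-7(w=14)}
step 3: add edge 6-8 (w=1); MST = {5-7(w=19) 6-7(w=14) 6-8(w=1)}
step 4: add edge 3-8 (w=1); MST = {3-8(w=1) 5-7(w=19) 6-7(w=14) 6-8(w=1)}
step 5: add edge 1-8 (w=8); MST = {1-8(w=8) 3-8(w=1) 5-7(w=19) 6-7(w=14) 6-8(w=1)}
step 6: add edge 1-4 (w=4); MST = {1-4(w=4) 1-8(w=8) 3-8(w=1) 5-7(w=19) 6-7(w=14) 6-8(w=1)}
step 7: add edge 0-8 (w=9); MST = {0-8(w=9) 1-4(w=4) 1-8(w=8) 3-8(w=1) 5-7(w=19) 6-7(w=14) 6-8(w=1)}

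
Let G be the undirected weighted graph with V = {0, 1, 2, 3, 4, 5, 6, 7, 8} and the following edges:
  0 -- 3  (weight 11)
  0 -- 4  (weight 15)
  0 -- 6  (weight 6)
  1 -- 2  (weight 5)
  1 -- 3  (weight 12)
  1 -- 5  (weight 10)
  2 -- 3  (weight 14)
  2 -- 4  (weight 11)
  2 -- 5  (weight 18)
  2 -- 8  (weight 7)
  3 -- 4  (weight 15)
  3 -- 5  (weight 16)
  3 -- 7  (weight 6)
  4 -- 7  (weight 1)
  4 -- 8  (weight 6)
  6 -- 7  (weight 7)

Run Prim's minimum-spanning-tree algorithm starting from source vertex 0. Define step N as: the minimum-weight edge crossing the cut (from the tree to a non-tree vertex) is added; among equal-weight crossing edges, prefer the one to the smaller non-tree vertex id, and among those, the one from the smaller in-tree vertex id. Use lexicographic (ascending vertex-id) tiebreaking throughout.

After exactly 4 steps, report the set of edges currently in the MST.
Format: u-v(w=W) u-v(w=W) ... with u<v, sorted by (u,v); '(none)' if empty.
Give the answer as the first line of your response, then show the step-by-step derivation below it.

0-6(w=6) 3-7(w=6) 4-7(w=1) 6-7(w=7)

step 1: add edge 0-6 (w=6); MST = {0-6(w=6)}
step 2: add edge 6-7 (w=7); MST = {0-6(w=6) 6-7(w=7)}
step 3: add edge 4-7 (w=1); MST = {0-6(w=6) 4-7(w=1) 6-7(w=7)}
step 4: add edge 3-7 (w=6); MST = {0-6(w=6) 3-7(w=6) 4-7(w=1) 6-7(w=7)}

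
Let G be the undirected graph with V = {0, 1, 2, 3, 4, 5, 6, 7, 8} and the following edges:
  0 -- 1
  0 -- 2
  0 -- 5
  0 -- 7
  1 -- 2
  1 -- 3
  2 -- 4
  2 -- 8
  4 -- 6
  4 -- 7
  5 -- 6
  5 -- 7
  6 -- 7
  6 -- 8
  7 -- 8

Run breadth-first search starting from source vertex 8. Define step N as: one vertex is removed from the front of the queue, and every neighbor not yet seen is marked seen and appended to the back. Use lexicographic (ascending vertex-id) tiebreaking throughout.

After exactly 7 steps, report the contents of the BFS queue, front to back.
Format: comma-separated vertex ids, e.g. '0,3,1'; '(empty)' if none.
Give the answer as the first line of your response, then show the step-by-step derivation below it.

5,3

step 1: dequeue 8; queue=[2,6,7]; order=8
step 2: dequeue 2; queue=[6,7,0,1,4]; order=8,2
step 3: dequeue 6; queue=[7,0,1,4,5]; order=8,2,6
step 4: dequeue 7; queue=[0,1,4,5]; order=8,2,6,7
step 5: dequeue 0; queue=[1,4,5]; order=8,2,6,7,0
step 6: dequeue 1; queue=[4,5,3]; order=8,2,6,7,0,1
step 7: dequeue 4; queue=[5,3]; order=8,2,6,7,0,1,4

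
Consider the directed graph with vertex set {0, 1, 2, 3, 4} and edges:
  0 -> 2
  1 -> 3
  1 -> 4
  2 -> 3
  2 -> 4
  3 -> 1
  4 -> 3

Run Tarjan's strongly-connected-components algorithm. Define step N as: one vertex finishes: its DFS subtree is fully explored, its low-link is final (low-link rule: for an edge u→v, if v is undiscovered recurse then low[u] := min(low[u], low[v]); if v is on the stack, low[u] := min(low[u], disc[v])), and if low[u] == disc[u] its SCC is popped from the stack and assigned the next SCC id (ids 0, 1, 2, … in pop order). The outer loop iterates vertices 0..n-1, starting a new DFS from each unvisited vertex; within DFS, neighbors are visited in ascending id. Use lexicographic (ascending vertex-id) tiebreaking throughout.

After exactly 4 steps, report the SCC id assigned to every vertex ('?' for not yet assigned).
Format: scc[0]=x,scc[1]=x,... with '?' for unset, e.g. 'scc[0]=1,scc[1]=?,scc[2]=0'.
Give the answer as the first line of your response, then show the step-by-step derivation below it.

scc[0]=?,scc[1]=0,scc[2]=1,scc[3]=0,scc[4]=0

step 1: low=(low[0]=0,low[1]=2,low[2]=1,low[3]=2,low[4]=2); scc=(scc[0]=?,scc[1]=?,scc[2]=?,scc[3]=?,scc[4]=?)
step 2: low=(low[0]=0,low[1]=2,low[2]=1,low[3]=2,low[4]=2); scc=(scc[0]=?,scc[1]=?,scc[2]=?,scc[3]=?,scc[4]=?)
step 3: low=(low[0]=0,low[1]=2,low[2]=1,low[3]=2,low[4]=2); scc=(scc[0]=?,scc[1]=0,scc[2]=?,scc[3]=0,scc[4]=0)
step 4: low=(low[0]=0,low[1]=2,low[2]=1,low[3]=2,low[4]=2); scc=(scc[0]=?,scc[1]=0,scc[2]=1,scc[3]=0,scc[4]=0)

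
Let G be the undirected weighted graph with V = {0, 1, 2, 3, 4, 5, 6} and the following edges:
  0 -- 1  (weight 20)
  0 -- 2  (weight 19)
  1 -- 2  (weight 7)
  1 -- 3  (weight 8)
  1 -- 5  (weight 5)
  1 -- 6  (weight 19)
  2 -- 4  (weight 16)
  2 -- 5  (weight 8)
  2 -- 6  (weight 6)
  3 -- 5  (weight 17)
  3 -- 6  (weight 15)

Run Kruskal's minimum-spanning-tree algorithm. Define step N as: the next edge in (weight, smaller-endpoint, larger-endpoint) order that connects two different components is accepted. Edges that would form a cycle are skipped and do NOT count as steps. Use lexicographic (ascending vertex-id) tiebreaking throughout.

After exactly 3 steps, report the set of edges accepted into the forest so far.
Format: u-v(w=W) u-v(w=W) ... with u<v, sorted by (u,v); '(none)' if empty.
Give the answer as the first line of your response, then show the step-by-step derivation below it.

1-2(w=7) 1-5(w=5) 2-6(w=6)

step 1: add edge 1-5 (w=5); MST = {1-5(w=5)}
step 2: add edge 2-6 (w=6); MST = {1-5(w=5) 2-6(w=6)}
step 3: add edge 1-2 (w=7); MST = {1-2(w=7) 1-5(w=5) 2-6(w=6)}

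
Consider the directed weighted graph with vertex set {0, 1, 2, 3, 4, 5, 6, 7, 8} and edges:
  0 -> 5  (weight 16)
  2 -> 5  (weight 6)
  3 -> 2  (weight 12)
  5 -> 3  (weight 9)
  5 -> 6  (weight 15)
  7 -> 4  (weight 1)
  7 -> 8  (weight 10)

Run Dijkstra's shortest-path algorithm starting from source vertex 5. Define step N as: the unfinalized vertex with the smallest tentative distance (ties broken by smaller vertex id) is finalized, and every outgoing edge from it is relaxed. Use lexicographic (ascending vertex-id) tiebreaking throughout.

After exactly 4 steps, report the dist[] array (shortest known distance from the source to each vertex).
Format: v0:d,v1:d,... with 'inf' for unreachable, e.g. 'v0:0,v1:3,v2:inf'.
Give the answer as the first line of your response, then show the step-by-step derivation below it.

v0:inf,v1:inf,v2:21,v3:9,v4:inf,v5:0,v6:15,v7:inf,v8:inf

step 1: dist = v0:inf,v1:inf,v2:inf,v3:9,v4:inf,v5:0,v6:15,v7:inf,v8:inf
step 2: dist = v0:inf,v1:inf,v2:21,v3:9,v4:inf,v5:0,v6:15,v7:inf,v8:inf
step 3: dist = v0:inf,v1:inf,v2:21,v3:9,v4:inf,v5:0,v6:15,v7:inf,v8:inf
step 4: dist = v0:inf,v1:inf,v2:21,v3:9,v4:inf,v5:0,v6:15,v7:inf,v8:inf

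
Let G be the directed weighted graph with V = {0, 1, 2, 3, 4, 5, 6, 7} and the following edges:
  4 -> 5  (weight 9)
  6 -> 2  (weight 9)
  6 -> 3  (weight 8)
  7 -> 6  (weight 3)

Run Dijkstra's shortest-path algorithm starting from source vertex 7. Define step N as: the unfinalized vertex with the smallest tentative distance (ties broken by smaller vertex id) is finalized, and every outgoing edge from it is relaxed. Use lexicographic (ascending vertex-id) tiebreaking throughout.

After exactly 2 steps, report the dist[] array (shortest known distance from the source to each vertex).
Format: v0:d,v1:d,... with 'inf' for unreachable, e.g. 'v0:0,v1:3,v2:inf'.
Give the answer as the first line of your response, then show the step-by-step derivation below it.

v0:inf,v1:inf,v2:12,v3:11,v4:inf,v5:inf,v6:3,v7:0

step 1: dist = v0:inf,v1:inf,v2:inf,v3:inf,v4:inf,v5:inf,v6:3,v7:0
step 2: dist = v0:inf,v1:inf,v2:12,v3:11,v4:inf,v5:inf,v6:3,v7:0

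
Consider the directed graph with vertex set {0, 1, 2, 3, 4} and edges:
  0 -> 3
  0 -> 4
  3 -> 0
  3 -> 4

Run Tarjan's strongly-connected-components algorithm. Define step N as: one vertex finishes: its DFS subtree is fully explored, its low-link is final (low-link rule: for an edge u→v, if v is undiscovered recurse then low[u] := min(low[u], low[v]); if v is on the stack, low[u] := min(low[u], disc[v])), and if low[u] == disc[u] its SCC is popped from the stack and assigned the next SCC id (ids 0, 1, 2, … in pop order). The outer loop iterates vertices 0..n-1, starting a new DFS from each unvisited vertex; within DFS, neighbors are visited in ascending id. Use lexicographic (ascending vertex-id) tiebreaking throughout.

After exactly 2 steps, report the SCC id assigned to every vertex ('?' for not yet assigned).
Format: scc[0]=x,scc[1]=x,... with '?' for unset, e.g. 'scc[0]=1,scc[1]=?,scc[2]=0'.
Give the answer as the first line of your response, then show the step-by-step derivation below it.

scc[0]=?,scc[1]=?,scc[2]=?,scc[3]=?,scc[4]=0

step 1: low=(low[0]=0,low[1]=?,low[2]=?,low[3]=0,low[4]=2); scc=(scc[0]=?,scc[1]=?,scc[2]=?,scc[3]=?,scc[4]=0)
step 2: low=(low[0]=0,low[1]=?,low[2]=?,low[3]=0,low[4]=2); scc=(scc[0]=?,scc[1]=?,scc[2]=?,scc[3]=?,scc[4]=0)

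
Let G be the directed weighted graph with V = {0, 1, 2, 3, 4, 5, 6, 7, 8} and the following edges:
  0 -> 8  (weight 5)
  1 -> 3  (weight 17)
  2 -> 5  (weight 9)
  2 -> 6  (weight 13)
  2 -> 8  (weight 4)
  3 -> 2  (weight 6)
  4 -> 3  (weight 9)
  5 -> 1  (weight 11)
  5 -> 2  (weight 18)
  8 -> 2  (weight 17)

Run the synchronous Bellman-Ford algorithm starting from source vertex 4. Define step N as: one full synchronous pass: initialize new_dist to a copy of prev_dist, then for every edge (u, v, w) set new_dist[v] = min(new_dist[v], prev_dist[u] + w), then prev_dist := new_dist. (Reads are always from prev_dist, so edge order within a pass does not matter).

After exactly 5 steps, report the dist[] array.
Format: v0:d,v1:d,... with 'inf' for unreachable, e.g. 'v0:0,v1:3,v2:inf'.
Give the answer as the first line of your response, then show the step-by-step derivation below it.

v0:inf,v1:35,v2:15,v3:9,v4:0,v5:24,v6:28,v7:inf,v8:19

step 1: dist = v0:inf,v1:inf,v2:inf,v3:9,v4:0,v5:inf,v6:inf,v7:inf,v8:inf
step 2: dist = v0:inf,v1:inf,v2:15,v3:9,v4:0,v5:inf,v6:inf,v7:inf,v8:inf
step 3: dist = v0:inf,v1:inf,v2:15,v3:9,v4:0,v5:24,v6:28,v7:inf,v8:19
step 4: dist = v0:inf,v1:35,v2:15,v3:9,v4:0,v5:24,v6:28,v7:inf,v8:19
step 5: dist = v0:inf,v1:35,v2:15,v3:9,v4:0,v5:24,v6:28,v7:inf,v8:19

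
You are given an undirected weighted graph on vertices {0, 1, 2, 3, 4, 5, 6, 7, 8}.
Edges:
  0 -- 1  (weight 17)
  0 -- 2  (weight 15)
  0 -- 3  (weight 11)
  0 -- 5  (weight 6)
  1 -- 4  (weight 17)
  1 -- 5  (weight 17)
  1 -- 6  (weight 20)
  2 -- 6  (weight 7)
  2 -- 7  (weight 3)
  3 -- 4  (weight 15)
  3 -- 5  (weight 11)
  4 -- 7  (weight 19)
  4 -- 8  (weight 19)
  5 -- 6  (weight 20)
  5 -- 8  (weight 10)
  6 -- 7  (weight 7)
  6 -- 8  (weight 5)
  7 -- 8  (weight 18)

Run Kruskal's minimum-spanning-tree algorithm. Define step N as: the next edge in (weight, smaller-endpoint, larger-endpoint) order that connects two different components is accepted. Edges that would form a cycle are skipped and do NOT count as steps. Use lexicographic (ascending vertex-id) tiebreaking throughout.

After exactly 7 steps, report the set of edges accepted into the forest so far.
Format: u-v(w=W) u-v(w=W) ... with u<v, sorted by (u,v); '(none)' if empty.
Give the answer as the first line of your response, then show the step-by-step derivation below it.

0-3(w=11) 0-5(w=6) 2-6(w=7) 2-7(w=3) 3-4(w=15) 5-8(w=10) 6-8(w=5)

step 1: add edge 2-7 (w=3); MST = {2-7(w=3)}
step 2: add edge 6-8 (w=5); MST = {2-7(w=3) 6-8(w=5)}
step 3: add edge 0-5 (w=6); MST = {0-5(w=6) 2-7(w=3) 6-8(w=5)}
step 4: add edge 2-6 (w=7); MST = {0-5(w=6) 2-6(w=7) 2-7(w=3) 6-8(w=5)}
step 5: add edge 5-8 (w=10); MST = {0-5(w=6) 2-6(w=7) 2-7(w=3) 5-8(w=10) 6-8(w=5)}
step 6: add edge 0-3 (w=11); MST = {0-3(w=11) 0-5(w=6) 2-6(w=7) 2-7(w=3) 5-8(w=10) 6-8(w=5)}
step 7: add edge 3-4 (w=15); MST = {0-3(w=11) 0-5(w=6) 2-6(w=7) 2-7(w=3) 3-4(w=15) 5-8(w=10) 6-8(w=5)}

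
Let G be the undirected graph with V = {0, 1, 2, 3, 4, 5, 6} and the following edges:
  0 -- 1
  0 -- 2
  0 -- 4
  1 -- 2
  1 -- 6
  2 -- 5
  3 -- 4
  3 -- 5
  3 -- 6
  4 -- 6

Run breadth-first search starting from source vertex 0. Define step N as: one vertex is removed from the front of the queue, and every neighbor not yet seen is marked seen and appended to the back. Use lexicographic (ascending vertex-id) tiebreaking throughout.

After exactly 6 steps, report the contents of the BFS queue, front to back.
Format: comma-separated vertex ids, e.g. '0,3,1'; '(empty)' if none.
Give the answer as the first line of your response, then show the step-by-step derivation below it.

3

step 1: dequeue 0; queue=[1,2,4]; order=0
step 2: dequeue 1; queue=[2,4,6]; order=0,1
step 3: dequeue 2; queue=[4,6,5]; order=0,1,2
step 4: dequeue 4; queue=[6,5,3]; order=0,1,2,4
step 5: dequeue 6; queue=[5,3]; order=0,1,2,4,6
step 6: dequeue 5; queue=[3]; order=0,1,2,4,6,5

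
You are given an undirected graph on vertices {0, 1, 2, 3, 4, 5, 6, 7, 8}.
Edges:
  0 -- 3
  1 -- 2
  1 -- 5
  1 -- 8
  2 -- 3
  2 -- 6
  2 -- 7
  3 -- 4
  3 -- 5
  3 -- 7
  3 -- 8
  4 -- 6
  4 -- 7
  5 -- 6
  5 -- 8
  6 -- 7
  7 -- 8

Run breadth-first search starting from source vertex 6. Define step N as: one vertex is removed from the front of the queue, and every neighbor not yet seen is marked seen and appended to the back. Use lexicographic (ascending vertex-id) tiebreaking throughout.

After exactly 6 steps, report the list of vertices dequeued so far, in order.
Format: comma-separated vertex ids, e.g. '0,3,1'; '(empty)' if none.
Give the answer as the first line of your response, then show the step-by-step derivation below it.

6,2,4,5,7,1

step 1: dequeue 6; queue=[2,4,5,7]; order=6
step 2: dequeue 2; queue=[4,5,7,1,3]; order=6,2
step 3: dequeue 4; queue=[5,7,1,3]; order=6,2,4
step 4: dequeue 5; queue=[7,1,3,8]; order=6,2,4,5
step 5: dequeue 7; queue=[1,3,8]; order=6,2,4,5,7
step 6: dequeue 1; queue=[3,8]; order=6,2,4,5,7,1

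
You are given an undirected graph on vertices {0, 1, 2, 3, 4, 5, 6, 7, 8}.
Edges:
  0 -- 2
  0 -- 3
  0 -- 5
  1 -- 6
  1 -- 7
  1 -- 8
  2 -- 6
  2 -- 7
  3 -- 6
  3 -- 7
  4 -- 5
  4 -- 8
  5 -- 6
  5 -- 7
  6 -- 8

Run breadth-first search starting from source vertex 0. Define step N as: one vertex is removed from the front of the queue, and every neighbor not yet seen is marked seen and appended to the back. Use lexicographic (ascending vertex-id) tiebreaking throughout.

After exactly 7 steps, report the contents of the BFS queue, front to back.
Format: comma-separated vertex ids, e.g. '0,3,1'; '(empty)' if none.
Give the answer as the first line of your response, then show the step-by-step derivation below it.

1,8

step 1: dequeue 0; queue=[2,3,5]; order=0
step 2: dequeue 2; queue=[3,5,6,7]; order=0,2
step 3: dequeue 3; queue=[5,6,7]; order=0,2,3
step 4: dequeue 5; queue=[6,7,4]; order=0,2,3,5
step 5: dequeue 6; queue=[7,4,1,8]; order=0,2,3,5,6
step 6: dequeue 7; queue=[4,1,8]; order=0,2,3,5,6,7
step 7: dequeue 4; queue=[1,8]; order=0,2,3,5,6,7,4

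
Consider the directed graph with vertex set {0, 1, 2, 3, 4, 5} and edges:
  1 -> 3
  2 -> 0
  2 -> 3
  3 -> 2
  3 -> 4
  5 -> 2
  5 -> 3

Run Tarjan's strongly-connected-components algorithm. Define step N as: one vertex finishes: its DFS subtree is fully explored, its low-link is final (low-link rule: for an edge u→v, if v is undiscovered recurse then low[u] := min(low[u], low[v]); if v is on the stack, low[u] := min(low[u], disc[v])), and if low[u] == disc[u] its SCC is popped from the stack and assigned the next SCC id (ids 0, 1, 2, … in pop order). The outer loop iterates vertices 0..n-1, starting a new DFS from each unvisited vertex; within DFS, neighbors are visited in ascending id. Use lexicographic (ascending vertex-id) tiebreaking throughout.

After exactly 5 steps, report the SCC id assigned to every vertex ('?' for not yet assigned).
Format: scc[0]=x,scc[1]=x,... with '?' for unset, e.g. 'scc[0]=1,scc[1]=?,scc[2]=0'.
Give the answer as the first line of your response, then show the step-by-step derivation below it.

scc[0]=0,scc[1]=3,scc[2]=2,scc[3]=2,scc[4]=1,scc[5]=?

step 1: low=(low[0]=0,low[1]=?,low[2]=?,low[3]=?,low[4]=?,low[5]=?); scc=(scc[0]=0,scc[1]=?,scc[2]=?,scc[3]=?,scc[4]=?,scc[5]=?)
step 2: low=(low[0]=0,low[1]=1,low[2]=2,low[3]=2,low[4]=?,low[5]=?); scc=(scc[0]=0,scc[1]=?,scc[2]=?,scc[3]=?,scc[4]=?,scc[5]=?)
step 3: low=(low[0]=0,low[1]=1,low[2]=2,low[3]=2,low[4]=4,low[5]=?); scc=(scc[0]=0,scc[1]=?,scc[2]=?,scc[3]=?,scc[4]=1,scc[5]=?)
step 4: low=(low[0]=0,low[1]=1,low[2]=2,low[3]=2,low[4]=4,low[5]=?); scc=(scc[0]=0,scc[1]=?,scc[2]=2,scc[3]=2,scc[4]=1,scc[5]=?)
step 5: low=(low[0]=0,low[1]=1,low[2]=2,low[3]=2,low[4]=4,low[5]=?); scc=(scc[0]=0,scc[1]=3,scc[2]=2,scc[3]=2,scc[4]=1,scc[5]=?)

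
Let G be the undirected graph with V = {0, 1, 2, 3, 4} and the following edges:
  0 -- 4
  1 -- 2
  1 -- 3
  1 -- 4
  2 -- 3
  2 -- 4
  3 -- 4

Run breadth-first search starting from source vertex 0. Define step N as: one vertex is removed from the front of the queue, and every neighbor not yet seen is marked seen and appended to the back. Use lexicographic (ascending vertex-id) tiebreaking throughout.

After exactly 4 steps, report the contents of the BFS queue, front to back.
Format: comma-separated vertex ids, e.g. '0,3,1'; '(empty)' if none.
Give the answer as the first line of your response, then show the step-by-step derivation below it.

3

step 1: dequeue 0; queue=[4]; order=0
step 2: dequeue 4; queue=[1,2,3]; order=0,4
step 3: dequeue 1; queue=[2,3]; order=0,4,1
step 4: dequeue 2; queue=[3]; order=0,4,1,2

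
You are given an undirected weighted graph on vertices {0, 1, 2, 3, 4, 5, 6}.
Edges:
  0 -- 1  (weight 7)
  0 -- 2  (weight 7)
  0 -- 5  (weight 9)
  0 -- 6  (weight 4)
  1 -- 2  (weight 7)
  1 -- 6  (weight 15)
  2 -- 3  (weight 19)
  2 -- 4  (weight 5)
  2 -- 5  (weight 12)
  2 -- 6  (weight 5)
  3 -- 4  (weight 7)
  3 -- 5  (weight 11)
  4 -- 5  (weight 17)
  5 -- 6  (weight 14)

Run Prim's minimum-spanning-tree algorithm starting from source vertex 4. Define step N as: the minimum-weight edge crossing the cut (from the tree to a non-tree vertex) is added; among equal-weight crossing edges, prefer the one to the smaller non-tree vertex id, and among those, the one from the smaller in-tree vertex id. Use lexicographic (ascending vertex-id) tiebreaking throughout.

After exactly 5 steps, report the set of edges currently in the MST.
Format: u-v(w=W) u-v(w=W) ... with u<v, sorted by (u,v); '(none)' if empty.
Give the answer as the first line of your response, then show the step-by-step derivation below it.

0-1(w=7) 0-6(w=4) 2-4(w=5) 2-6(w=5) 3-4(w=7)

step 1: add edge 2-4 (w=5); MST = {2-4(w=5)}
step 2: add edge 2-6 (w=5); MST = {2-4(w=5) 2-6(w=5)}
step 3: add edge 0-6 (w=4); MST = {0-6(w=4) 2-4(w=5) 2-6(w=5)}
step 4: add edge 0-1 (w=7); MST = {0-1(w=7) 0-6(w=4) 2-4(w=5) 2-6(w=5)}
step 5: add edge 3-4 (w=7); MST = {0-1(w=7) 0-6(w=4) 2-4(w=5) 2-6(w=5) 3-4(w=7)}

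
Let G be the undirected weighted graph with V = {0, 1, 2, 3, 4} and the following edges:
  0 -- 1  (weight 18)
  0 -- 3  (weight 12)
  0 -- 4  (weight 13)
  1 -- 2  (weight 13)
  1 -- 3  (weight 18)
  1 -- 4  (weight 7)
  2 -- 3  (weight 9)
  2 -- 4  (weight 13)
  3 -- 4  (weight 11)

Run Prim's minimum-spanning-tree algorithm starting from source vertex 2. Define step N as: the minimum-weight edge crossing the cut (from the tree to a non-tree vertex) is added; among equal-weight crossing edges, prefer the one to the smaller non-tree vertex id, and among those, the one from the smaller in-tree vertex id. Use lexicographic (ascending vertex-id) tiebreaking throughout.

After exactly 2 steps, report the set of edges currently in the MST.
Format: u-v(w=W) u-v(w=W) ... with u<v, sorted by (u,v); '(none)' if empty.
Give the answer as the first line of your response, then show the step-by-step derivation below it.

2-3(w=9) 3-4(w=11)

step 1: add edge 2-3 (w=9); MST = {2-3(w=9)}
step 2: add edge 3-4 (w=11); MST = {2-3(w=9) 3-4(w=11)}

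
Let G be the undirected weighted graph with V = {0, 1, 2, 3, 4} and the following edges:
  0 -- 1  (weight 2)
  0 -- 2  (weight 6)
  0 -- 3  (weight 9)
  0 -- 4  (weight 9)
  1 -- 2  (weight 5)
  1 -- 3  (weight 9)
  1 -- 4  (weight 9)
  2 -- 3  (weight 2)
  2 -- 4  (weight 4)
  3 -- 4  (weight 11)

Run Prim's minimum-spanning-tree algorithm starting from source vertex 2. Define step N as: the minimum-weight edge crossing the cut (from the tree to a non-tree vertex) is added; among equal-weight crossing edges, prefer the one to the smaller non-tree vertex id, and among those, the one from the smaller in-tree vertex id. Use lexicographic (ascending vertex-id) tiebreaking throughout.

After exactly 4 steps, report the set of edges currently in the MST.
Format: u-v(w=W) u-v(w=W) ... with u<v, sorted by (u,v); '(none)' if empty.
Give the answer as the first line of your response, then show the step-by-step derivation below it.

0-1(w=2) 1-2(w=5) 2-3(w=2) 2-4(w=4)

step 1: add edge 2-3 (w=2); MST = {2-3(w=2)}
step 2: add edge 2-4 (w=4); MST = {2-3(w=2) 2-4(w=4)}
step 3: add edge 1-2 (w=5); MST = {1-2(w=5) 2-3(w=2) 2-4(w=4)}
step 4: add edge 0-1 (w=2); MST = {0-1(w=2) 1-2(w=5) 2-3(w=2) 2-4(w=4)}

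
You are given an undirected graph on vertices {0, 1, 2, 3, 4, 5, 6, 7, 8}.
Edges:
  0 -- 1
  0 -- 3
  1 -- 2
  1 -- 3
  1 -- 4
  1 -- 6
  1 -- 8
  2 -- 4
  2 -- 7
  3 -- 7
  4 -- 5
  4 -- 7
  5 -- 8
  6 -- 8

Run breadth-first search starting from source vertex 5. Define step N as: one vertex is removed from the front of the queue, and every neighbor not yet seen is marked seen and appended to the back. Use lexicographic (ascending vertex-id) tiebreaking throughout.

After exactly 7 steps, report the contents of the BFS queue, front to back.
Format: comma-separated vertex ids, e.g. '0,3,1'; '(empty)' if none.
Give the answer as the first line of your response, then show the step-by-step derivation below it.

0,3

step 1: dequeue 5; queue=[4,8]; order=5
step 2: dequeue 4; queue=[8,1,2,7]; order=5,4
step 3: dequeue 8; queue=[1,2,7,6]; order=5,4,8
step 4: dequeue 1; queue=[2,7,6,0,3]; order=5,4,8,1
step 5: dequeue 2; queue=[7,6,0,3]; order=5,4,8,1,2
step 6: dequeue 7; queue=[6,0,3]; order=5,4,8,1,2,7
step 7: dequeue 6; queue=[0,3]; order=5,4,8,1,2,7,6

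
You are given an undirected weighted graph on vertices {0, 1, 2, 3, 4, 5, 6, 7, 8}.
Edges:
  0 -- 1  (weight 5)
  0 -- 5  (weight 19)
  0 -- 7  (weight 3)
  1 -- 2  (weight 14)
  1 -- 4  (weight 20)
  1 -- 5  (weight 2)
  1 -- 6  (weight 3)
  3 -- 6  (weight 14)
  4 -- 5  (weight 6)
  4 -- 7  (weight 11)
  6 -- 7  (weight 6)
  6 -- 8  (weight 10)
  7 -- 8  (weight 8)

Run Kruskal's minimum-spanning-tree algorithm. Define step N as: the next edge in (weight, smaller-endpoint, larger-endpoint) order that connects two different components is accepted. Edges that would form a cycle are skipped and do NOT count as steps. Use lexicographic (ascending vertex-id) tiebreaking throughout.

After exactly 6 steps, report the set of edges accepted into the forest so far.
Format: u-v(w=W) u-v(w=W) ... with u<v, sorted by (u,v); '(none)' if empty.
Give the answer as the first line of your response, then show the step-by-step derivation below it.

0-1(w=5) 0-7(w=3) 1-5(w=2) 1-6(w=3) 4-5(w=6) 7-8(w=8)

step 1: add edge 1-5 (w=2); MST = {1-5(w=2)}
step 2: add edge 0-7 (w=3); MST = {0-7(w=3) 1-5(w=2)}
step 3: add edge 1-6 (w=3); MST = {0-7(w=3) 1-5(w=2) 1-6(w=3)}
step 4: add edge 0-1 (w=5); MST = {0-1(w=5) 0-7(w=3) 1-5(w=2) 1-6(w=3)}
step 5: add edge 4-5 (w=6); MST = {0-1(w=5) 0-7(w=3) 1-5(w=2) 1-6(w=3) 4-5(w=6)}
step 6: add edge 7-8 (w=8); MST = {0-1(w=5) 0-7(w=3) 1-5(w=2) 1-6(w=3) 4-5(w=6) 7-8(w=8)}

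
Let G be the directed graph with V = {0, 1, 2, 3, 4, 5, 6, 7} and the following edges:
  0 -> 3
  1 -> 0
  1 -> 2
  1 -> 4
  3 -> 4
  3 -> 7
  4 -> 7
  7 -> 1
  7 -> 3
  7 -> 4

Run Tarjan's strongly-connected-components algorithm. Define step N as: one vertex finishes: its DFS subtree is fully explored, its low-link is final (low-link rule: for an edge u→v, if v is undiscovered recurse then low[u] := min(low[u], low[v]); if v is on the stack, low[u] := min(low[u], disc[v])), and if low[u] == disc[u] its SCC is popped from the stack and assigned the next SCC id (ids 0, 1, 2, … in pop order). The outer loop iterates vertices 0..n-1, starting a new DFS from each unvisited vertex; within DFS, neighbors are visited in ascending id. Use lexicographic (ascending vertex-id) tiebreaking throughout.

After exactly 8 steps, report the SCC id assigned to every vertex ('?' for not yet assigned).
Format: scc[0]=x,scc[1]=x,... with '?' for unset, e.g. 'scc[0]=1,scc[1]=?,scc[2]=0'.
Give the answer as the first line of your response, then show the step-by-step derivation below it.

scc[0]=1,scc[1]=1,scc[2]=0,scc[3]=1,scc[4]=1,scc[5]=2,scc[6]=3,scc[7]=1

step 1: low=(low[0]=0,low[1]=0,low[2]=5,low[3]=1,low[4]=2,low[5]=?,low[6]=?,low[7]=3); scc=(scc[0]=?,scc[1]=?,scc[2]=0,scc[3]=?,scc[4]=?,scc[5]=?,scc[6]=?,scc[7]=?)
step 2: low=(low[0]=0,low[1]=0,low[2]=5,low[3]=1,low[4]=2,low[5]=?,low[6]=?,low[7]=3); scc=(scc[0]=?,scc[1]=?,scc[2]=0,scc[3]=?,scc[4]=?,scc[5]=?,scc[6]=?,scc[7]=?)
step 3: low=(low[0]=0,low[1]=0,low[2]=5,low[3]=1,low[4]=2,low[5]=?,low[6]=?,low[7]=0); scc=(scc[0]=?,scc[1]=?,scc[2]=0,scc[3]=?,scc[4]=?,scc[5]=?,scc[6]=?,scc[7]=?)
step 4: low=(low[0]=0,low[1]=0,low[2]=5,low[3]=1,low[4]=0,low[5]=?,low[6]=?,low[7]=0); scc=(scc[0]=?,scc[1]=?,scc[2]=0,scc[3]=?,scc[4]=?,scc[5]=?,scc[6]=?,scc[7]=?)
step 5: low=(low[0]=0,low[1]=0,low[2]=5,low[3]=0,low[4]=0,low[5]=?,low[6]=?,low[7]=0); scc=(scc[0]=?,scc[1]=?,scc[2]=0,scc[3]=?,scc[4]=?,scc[5]=?,scc[6]=?,scc[7]=?)
step 6: low=(low[0]=0,low[1]=0,low[2]=5,low[3]=0,low[4]=0,low[5]=?,low[6]=?,low[7]=0); scc=(scc[0]=1,scc[1]=1,scc[2]=0,scc[3]=1,scc[4]=1,scc[5]=?,scc[6]=?,scc[7]=1)
step 7: low=(low[0]=0,low[1]=0,low[2]=5,low[3]=0,low[4]=0,low[5]=6,low[6]=?,low[7]=0); scc=(scc[0]=1,scc[1]=1,scc[2]=0,scc[3]=1,scc[4]=1,scc[5]=2,scc[6]=?,scc[7]=1)
step 8: low=(low[0]=0,low[1]=0,low[2]=5,low[3]=0,low[4]=0,low[5]=6,low[6]=7,low[7]=0); scc=(scc[0]=1,scc[1]=1,scc[2]=0,scc[3]=1,scc[4]=1,scc[5]=2,scc[6]=3,scc[7]=1)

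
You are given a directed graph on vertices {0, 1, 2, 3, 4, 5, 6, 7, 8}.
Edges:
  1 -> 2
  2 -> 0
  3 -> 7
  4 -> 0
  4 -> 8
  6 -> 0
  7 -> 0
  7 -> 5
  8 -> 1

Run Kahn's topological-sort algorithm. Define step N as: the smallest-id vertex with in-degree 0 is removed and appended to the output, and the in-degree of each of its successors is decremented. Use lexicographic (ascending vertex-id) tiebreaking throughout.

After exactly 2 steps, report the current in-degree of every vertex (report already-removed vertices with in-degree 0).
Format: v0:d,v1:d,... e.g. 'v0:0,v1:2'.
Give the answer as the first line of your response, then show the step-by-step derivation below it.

v0:3,v1:1,v2:1,v3:0,v4:0,v5:1,v6:0,v7:0,v8:0

step 1: output 3; order=[3]; indeg=(4,1,1,0,0,1,0,0,1)
step 2: output 4; order=[3,4]; indeg=(3,1,1,0,0,1,0,0,0)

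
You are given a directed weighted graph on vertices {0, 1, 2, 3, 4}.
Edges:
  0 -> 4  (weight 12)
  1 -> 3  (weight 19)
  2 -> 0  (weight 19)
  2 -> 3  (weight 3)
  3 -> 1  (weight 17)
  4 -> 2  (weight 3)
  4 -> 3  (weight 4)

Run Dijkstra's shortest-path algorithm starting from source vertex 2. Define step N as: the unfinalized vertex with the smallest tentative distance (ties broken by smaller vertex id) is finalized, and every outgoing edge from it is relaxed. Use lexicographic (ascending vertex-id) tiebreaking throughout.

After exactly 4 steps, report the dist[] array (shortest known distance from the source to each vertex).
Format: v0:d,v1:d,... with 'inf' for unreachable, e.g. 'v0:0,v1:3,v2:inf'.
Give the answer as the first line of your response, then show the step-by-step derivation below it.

v0:19,v1:20,v2:0,v3:3,v4:31

step 1: dist = v0:19,v1:inf,v2:0,v3:3,v4:inf
step 2: dist = v0:19,v1:20,v2:0,v3:3,v4:inf
step 3: dist = v0:19,v1:20,v2:0,v3:3,v4:31
step 4: dist = v0:19,v1:20,v2:0,v3:3,v4:31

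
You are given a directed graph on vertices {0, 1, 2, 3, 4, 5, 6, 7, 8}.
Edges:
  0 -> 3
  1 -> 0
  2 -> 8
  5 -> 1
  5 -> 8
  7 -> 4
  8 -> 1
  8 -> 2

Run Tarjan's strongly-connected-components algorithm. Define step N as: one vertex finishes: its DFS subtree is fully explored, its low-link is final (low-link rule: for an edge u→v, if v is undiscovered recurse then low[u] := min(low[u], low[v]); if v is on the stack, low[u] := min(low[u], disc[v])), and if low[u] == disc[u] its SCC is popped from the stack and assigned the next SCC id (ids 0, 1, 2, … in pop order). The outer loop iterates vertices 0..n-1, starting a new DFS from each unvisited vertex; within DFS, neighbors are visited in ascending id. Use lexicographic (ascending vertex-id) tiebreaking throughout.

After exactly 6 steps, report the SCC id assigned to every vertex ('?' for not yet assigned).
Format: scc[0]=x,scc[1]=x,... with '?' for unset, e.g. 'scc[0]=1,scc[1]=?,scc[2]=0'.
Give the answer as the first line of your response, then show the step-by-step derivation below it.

scc[0]=1,scc[1]=2,scc[2]=3,scc[3]=0,scc[4]=4,scc[5]=?,scc[6]=?,scc[7]=?,scc[8]=3

step 1: low=(low[0]=0,low[1]=?,low[2]=?,low[3]=1,low[4]=?,low[5]=?,low[6]=?,low[7]=?,low[8]=?); scc=(scc[0]=?,scc[1]=?,scc[2]=?,scc[3]=0,scc[4]=?,scc[5]=?,scc[6]=?,scc[7]=?,scc[8]=?)
step 2: low=(low[0]=0,low[1]=?,low[2]=?,low[3]=1,low[4]=?,low[5]=?,low[6]=?,low[7]=?,low[8]=?); scc=(scc[0]=1,scc[1]=?,scc[2]=?,scc[3]=0,scc[4]=?,scc[5]=?,scc[6]=?,scc[7]=?,scc[8]=?)
step 3: low=(low[0]=0,low[1]=2,low[2]=?,low[3]=1,low[4]=?,low[5]=?,low[6]=?,low[7]=?,low[8]=?); scc=(scc[0]=1,scc[1]=2,scc[2]=?,scc[3]=0,scc[4]=?,scc[5]=?,scc[6]=?,scc[7]=?,scc[8]=?)
step 4: low=(low[0]=0,low[1]=2,low[2]=3,low[3]=1,low[4]=?,low[5]=?,low[6]=?,low[7]=?,low[8]=3); scc=(scc[0]=1,scc[1]=2,scc[2]=?,scc[3]=0,scc[4]=?,scc[5]=?,scc[6]=?,scc[7]=?,scc[8]=?)
step 5: low=(low[0]=0,low[1]=2,low[2]=3,low[3]=1,low[4]=?,low[5]=?,low[6]=?,low[7]=?,low[8]=3); scc=(scc[0]=1,scc[1]=2,scc[2]=3,scc[3]=0,scc[4]=?,scc[5]=?,scc[6]=?,scc[7]=?,scc[8]=3)
step 6: low=(low[0]=0,low[1]=2,low[2]=3,low[3]=1,low[4]=5,low[5]=?,low[6]=?,low[7]=?,low[8]=3); scc=(scc[0]=1,scc[1]=2,scc[2]=3,scc[3]=0,scc[4]=4,scc[5]=?,scc[6]=?,scc[7]=?,scc[8]=3)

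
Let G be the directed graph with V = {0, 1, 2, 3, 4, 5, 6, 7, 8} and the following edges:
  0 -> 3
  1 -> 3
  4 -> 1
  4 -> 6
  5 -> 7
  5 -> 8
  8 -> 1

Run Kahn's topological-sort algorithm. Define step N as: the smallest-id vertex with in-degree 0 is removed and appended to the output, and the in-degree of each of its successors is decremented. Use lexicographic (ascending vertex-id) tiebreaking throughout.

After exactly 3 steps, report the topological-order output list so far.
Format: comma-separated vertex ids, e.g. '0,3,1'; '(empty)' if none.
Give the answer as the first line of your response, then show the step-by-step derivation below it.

0,2,4

step 1: output 0; order=[0]; indeg=(0,2,0,1,0,0,1,1,1)
step 2: output 2; order=[0,2]; indeg=(0,2,0,1,0,0,1,1,1)
step 3: output 4; order=[0,2,4]; indeg=(0,1,0,1,0,0,0,1,1)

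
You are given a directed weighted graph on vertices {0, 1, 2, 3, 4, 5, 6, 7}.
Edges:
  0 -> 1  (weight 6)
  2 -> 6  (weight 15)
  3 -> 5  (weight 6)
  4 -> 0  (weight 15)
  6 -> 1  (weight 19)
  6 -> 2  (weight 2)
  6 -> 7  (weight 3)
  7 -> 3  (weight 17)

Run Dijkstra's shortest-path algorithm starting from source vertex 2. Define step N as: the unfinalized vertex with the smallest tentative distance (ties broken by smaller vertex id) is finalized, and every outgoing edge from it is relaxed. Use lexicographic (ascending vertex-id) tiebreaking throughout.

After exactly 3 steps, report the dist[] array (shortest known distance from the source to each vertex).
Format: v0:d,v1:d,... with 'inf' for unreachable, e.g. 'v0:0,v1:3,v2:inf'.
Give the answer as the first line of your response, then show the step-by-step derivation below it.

v0:inf,v1:34,v2:0,v3:35,v4:inf,v5:inf,v6:15,v7:18

step 1: dist = v0:inf,v1:inf,v2:0,v3:inf,v4:inf,v5:inf,v6:15,v7:inf
step 2: dist = v0:inf,v1:34,v2:0,v3:inf,v4:inf,v5:inf,v6:15,v7:18
step 3: dist = v0:inf,v1:34,v2:0,v3:35,v4:inf,v5:inf,v6:15,v7:18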